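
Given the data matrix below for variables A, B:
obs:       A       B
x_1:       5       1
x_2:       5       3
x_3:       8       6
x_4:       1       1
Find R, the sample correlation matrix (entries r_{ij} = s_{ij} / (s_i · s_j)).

Step 1 — column means:
  mean(A) = (5 + 5 + 8 + 1) / 4 = 19/4 = 4.75
  mean(B) = (1 + 3 + 6 + 1) / 4 = 11/4 = 2.75

Step 2 — sample variances and covariances s[i,j] = (1/(n-1)) · Σ_k (x_{k,i} - mean_i) · (x_{k,j} - mean_j), with n-1 = 3:
  s[A,A] = ((0.25)·(0.25) + (0.25)·(0.25) + (3.25)·(3.25) + (-3.75)·(-3.75)) / 3 = 24.75/3 = 8.25
  s[A,B] = ((0.25)·(-1.75) + (0.25)·(0.25) + (3.25)·(3.25) + (-3.75)·(-1.75)) / 3 = 16.75/3 = 5.5833
  s[B,B] = ((-1.75)·(-1.75) + (0.25)·(0.25) + (3.25)·(3.25) + (-1.75)·(-1.75)) / 3 = 16.75/3 = 5.5833
  Sample standard deviations s_i = √(s[i,i]):
  s(A) = √(8.25) = 2.8723
  s(B) = √(5.5833) = 2.3629

Step 3 — r_{ij} = s_{ij} / (s_i · s_j):
  r[A,A] = 1 (diagonal).
  r[A,B] = 5.5833 / (2.8723 · 2.3629) = 5.5833 / 6.7869 = 0.8227
  r[B,B] = 1 (diagonal).

R is symmetric with unit diagonal. Assembling:

R = [[1, 0.8227],
 [0.8227, 1]]


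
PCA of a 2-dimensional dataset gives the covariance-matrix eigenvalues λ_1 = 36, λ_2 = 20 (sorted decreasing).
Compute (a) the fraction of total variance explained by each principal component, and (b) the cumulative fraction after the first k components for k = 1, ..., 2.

Step 1 — total variance = trace(Sigma) = Σ λ_i = 36 + 20 = 56.

Step 2 — fraction explained by component i = λ_i / Σ λ:
  PC1: 36/56 = 0.6429
  PC2: 20/56 = 0.3571

Step 3 — cumulative fraction after k components = (λ_1 + ... + λ_k) / Σ λ:
  k = 1: 36/56 = 0.6429
  k = 2: (36 + 20)/56 = 56/56 = 1

Summary (fraction, with percent):

explained: PC1 0.6429 (64.29%), PC2 0.3571 (35.71%);  cumulative: 0.6429, 1


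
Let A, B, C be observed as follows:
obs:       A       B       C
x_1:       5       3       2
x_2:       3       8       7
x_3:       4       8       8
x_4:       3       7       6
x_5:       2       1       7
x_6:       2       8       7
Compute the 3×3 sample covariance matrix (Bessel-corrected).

Step 1 — column means:
  mean(A) = (5 + 3 + 4 + 3 + 2 + 2) / 6 = 19/6 = 3.1667
  mean(B) = (3 + 8 + 8 + 7 + 1 + 8) / 6 = 35/6 = 5.8333
  mean(C) = (2 + 7 + 8 + 6 + 7 + 7) / 6 = 37/6 = 6.1667

Step 2 — sample covariance S[i,j] = (1/(n-1)) · Σ_k (x_{k,i} - mean_i) · (x_{k,j} - mean_j), with n-1 = 5.
  S[A,A] = ((1.8333)·(1.8333) + (-0.1667)·(-0.1667) + (0.8333)·(0.8333) + (-0.1667)·(-0.1667) + (-1.1667)·(-1.1667) + (-1.1667)·(-1.1667)) / 5 = 6.8333/5 = 1.3667
  S[A,B] = ((1.8333)·(-2.8333) + (-0.1667)·(2.1667) + (0.8333)·(2.1667) + (-0.1667)·(1.1667) + (-1.1667)·(-4.8333) + (-1.1667)·(2.1667)) / 5 = -0.8333/5 = -0.1667
  S[A,C] = ((1.8333)·(-4.1667) + (-0.1667)·(0.8333) + (0.8333)·(1.8333) + (-0.1667)·(-0.1667) + (-1.1667)·(0.8333) + (-1.1667)·(0.8333)) / 5 = -8.1667/5 = -1.6333
  S[B,B] = ((-2.8333)·(-2.8333) + (2.1667)·(2.1667) + (2.1667)·(2.1667) + (1.1667)·(1.1667) + (-4.8333)·(-4.8333) + (2.1667)·(2.1667)) / 5 = 46.8333/5 = 9.3667
  S[B,C] = ((-2.8333)·(-4.1667) + (2.1667)·(0.8333) + (2.1667)·(1.8333) + (1.1667)·(-0.1667) + (-4.8333)·(0.8333) + (2.1667)·(0.8333)) / 5 = 15.1667/5 = 3.0333
  S[C,C] = ((-4.1667)·(-4.1667) + (0.8333)·(0.8333) + (1.8333)·(1.8333) + (-0.1667)·(-0.1667) + (0.8333)·(0.8333) + (0.8333)·(0.8333)) / 5 = 22.8333/5 = 4.5667

S is symmetric (S[j,i] = S[i,j]). Assembling:

S = [[1.3667, -0.1667, -1.6333],
 [-0.1667, 9.3667, 3.0333],
 [-1.6333, 3.0333, 4.5667]]


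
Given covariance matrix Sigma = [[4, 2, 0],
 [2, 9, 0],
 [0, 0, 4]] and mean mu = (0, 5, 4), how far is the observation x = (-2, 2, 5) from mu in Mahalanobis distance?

Step 1 — centre the observation: (x - mu) = (-2, -3, 1).

Step 2 — invert Sigma (cofactor / det for 3×3, or solve directly):
  Sigma^{-1} = [[0.2812, -0.0625, 0],
 [-0.0625, 0.125, 0],
 [0, 0, 0.25]].

Step 3 — form the quadratic (x - mu)^T · Sigma^{-1} · (x - mu):
  Sigma^{-1} · (x - mu) = (-0.375, -0.25, 0.25).
  (x - mu)^T · [Sigma^{-1} · (x - mu)] = (-2)·(-0.375) + (-3)·(-0.25) + (1)·(0.25) = 1.75.

Step 4 — take square root: d = √(1.75) ≈ 1.3229.

d(x, mu) = √(1.75) ≈ 1.3229


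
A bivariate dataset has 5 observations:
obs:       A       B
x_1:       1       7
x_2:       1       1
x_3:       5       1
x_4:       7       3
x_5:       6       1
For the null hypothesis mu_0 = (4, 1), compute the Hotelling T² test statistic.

Step 1 — sample mean vector:
  mean(A) = (1 + 1 + 5 + 7 + 6) / 5 = 20/5 = 4
  mean(B) = (7 + 1 + 1 + 3 + 1) / 5 = 13/5 = 2.6
  x̄ = (4, 2.6),  deviation x̄ - mu_0 = (4, 2.6) - (4, 1) = (0, 1.6).

Step 2 — sample covariance matrix, S[i,j] = (1/(n-1)) · Σ_k (x_{k,i} - mean_i) · (x_{k,j} - mean_j), divisor n-1 = 4:
  S[A,A] = ((-3)·(-3) + (-3)·(-3) + (1)·(1) + (3)·(3) + (2)·(2)) / 4 = 32/4 = 8
  S[A,B] = ((-3)·(4.4) + (-3)·(-1.6) + (1)·(-1.6) + (3)·(0.4) + (2)·(-1.6)) / 4 = -12/4 = -3
  S[B,B] = ((4.4)·(4.4) + (-1.6)·(-1.6) + (-1.6)·(-1.6) + (0.4)·(0.4) + (-1.6)·(-1.6)) / 4 = 27.2/4 = 6.8
  S = [[8, -3],
 [-3, 6.8]].

Step 3 — invert S. det(S) = 8·6.8 - (-3)² = 45.4.
  S^{-1} = (1/det) · [[d, -b], [-b, a]] = [[0.1498, 0.0661],
 [0.0661, 0.1762]].

Step 4 — quadratic form (x̄ - mu_0)^T · S^{-1} · (x̄ - mu_0):
  S^{-1} · (x̄ - mu_0) = (0.1057, 0.2819),
  (x̄ - mu_0)^T · [...] = (0)·(0.1057) + (1.6)·(0.2819) = 0.4511.

Step 5 — scale by n: T² = 5 · 0.4511 = 2.2555.

T² ≈ 2.2555


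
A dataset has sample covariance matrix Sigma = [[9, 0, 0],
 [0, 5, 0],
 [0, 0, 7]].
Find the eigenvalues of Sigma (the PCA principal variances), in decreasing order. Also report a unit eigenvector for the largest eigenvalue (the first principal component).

Step 1 — characteristic polynomial p(λ) = det(λI - Sigma) = λ³ - tr·λ² + c_1·λ - det, where tr = trace, c_1 = sum of the principal 2×2 minors, det = det(Sigma):
  tr = 9 + 5 + 7 = 21,
  c_1 = (9·5 - (0)²) + (9·7 - (0)²) + (5·7 - (0)²) = 45 + 63 + 35 = 143,
  det = 9·(5·7 - (0)²) - (0)·((0)·7 - (0)·(0)) + (0)·((0)·(0) - 5·(0)) = 9·(35) - (0)·(0) + (0)·(0) = 315.
  So p(λ) = λ³ - 21λ² + 143λ - 315.
Step 2 — look for an integer root (rational root theorem: any rational root is an integer divisor of 315). Testing λ = 5:
  p(5) = 125 - 525 + 715 - 315 = 0  ✓
  Dividing out (λ - 5): p(λ) = (λ - 5)(λ² - 16λ + 63).
Step 3 — remaining eigenvalues from the quadratic λ² - 16λ + 63 = 0:
  Δ = 16² - 4·63 = 256 - 252 = 4,  λ = (16 ± √4)/2 = (16 ± 2)/2 = 9 or 7.
  Sorted: λ_1 = 9,  λ_2 = 7,  λ_3 = 5  (check: sum = 21 = tr ✓).

Step 4 — unit eigenvector for λ_1 = 9: v spans the null space of (Sigma - λ_1 I), whose rows are
  r_1 = (0, 0, 0),  r_2 = (0, -4, 0),  r_3 = (0, 0, -2).
  v is orthogonal to every row, so take v ∝ r_2 × r_3 = ((-4)·(-2) - (0)·(0), (0)·(0) - (0)·(-2), (0)·(0) - (-4)·(0)) = (8, 0, 0).
  Rescale (divide by 8): u = (1, 0, 0).
  ||u|| = √((1)² + (0)² + (0)²) = √(1) = 1,  v_1 = u/||u|| ≈ (1, 0, 0) (||v_1|| = 1).

λ_1 = 9,  λ_2 = 7,  λ_3 = 5;  v_1 ≈ (1, 0, 0)


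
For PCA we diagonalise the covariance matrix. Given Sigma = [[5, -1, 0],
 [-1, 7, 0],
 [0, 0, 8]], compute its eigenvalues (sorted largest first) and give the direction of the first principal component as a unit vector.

Step 1 — characteristic polynomial p(λ) = det(λI - Sigma) = λ³ - tr·λ² + c_1·λ - det, where tr = trace, c_1 = sum of the principal 2×2 minors, det = det(Sigma):
  tr = 5 + 7 + 8 = 20,
  c_1 = (5·7 - (-1)²) + (5·8 - (0)²) + (7·8 - (0)²) = 34 + 40 + 56 = 130,
  det = 5·(7·8 - (0)²) - (-1)·((-1)·8 - (0)·(0)) + (0)·((-1)·(0) - 7·(0)) = 5·(56) - (-1)·(-8) + (0)·(0) = 272.
  So p(λ) = λ³ - 20λ² + 130λ - 272.
Step 2 — look for an integer root (rational root theorem: any rational root is an integer divisor of 272). Testing λ = 8:
  p(8) = 512 - 1280 + 1040 - 272 = 0  ✓
  Dividing out (λ - 8): p(λ) = (λ - 8)(λ² - 12λ + 34).
Step 3 — remaining eigenvalues from the quadratic λ² - 12λ + 34 = 0:
  Δ = 12² - 4·34 = 144 - 136 = 8,  λ = (12 ± √8)/2 = (12 ± 2.8284)/2 ≈ 7.4142 or 4.5858.
  Sorted: λ_1 = 8,  λ_2 = 7.4142,  λ_3 = 4.5858  (check: sum = 20 = tr ✓).

Step 4 — unit eigenvector for λ_1 = 8: v spans the null space of (Sigma - λ_1 I), whose rows are
  r_1 = (-3, -1, 0),  r_2 = (-1, -1, 0),  r_3 = (0, 0, 0).
  v is orthogonal to every row, so take v ∝ r_1 × r_2 = ((-1)·(0) - (0)·(-1), (0)·(-1) - (-3)·(0), (-3)·(-1) - (-1)·(-1)) = (0, 0, 2).
  Rescale (divide by 2): u = (0, 0, 1).
  ||u|| = √((0)² + (0)² + (1)²) = √(1) = 1,  v_1 = u/||u|| ≈ (0, 0, 1) (||v_1|| = 1).

λ_1 = 8,  λ_2 = 7.4142,  λ_3 = 4.5858;  v_1 ≈ (0, 0, 1)


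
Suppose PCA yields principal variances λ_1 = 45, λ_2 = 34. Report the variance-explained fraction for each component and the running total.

Step 1 — total variance = trace(Sigma) = Σ λ_i = 45 + 34 = 79.

Step 2 — fraction explained by component i = λ_i / Σ λ:
  PC1: 45/79 = 0.5696
  PC2: 34/79 = 0.4304

Step 3 — cumulative fraction after k components = (λ_1 + ... + λ_k) / Σ λ:
  k = 1: 45/79 = 0.5696
  k = 2: (45 + 34)/79 = 79/79 = 1

Summary (fraction, with percent):

explained: PC1 0.5696 (56.96%), PC2 0.4304 (43.04%);  cumulative: 0.5696, 1


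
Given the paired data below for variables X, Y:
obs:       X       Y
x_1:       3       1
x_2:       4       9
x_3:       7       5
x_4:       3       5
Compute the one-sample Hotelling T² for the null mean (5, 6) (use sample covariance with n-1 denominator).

Step 1 — sample mean vector:
  mean(X) = (3 + 4 + 7 + 3) / 4 = 17/4 = 4.25
  mean(Y) = (1 + 9 + 5 + 5) / 4 = 20/4 = 5
  x̄ = (4.25, 5),  deviation x̄ - mu_0 = (4.25, 5) - (5, 6) = (-0.75, -1).

Step 2 — sample covariance matrix, S[i,j] = (1/(n-1)) · Σ_k (x_{k,i} - mean_i) · (x_{k,j} - mean_j), divisor n-1 = 3:
  S[X,X] = ((-1.25)·(-1.25) + (-0.25)·(-0.25) + (2.75)·(2.75) + (-1.25)·(-1.25)) / 3 = 10.75/3 = 3.5833
  S[X,Y] = ((-1.25)·(-4) + (-0.25)·(4) + (2.75)·(0) + (-1.25)·(0)) / 3 = 4/3 = 1.3333
  S[Y,Y] = ((-4)·(-4) + (4)·(4) + (0)·(0) + (0)·(0)) / 3 = 32/3 = 10.6667
  S = [[3.5833, 1.3333],
 [1.3333, 10.6667]].

Step 3 — invert S. det(S) = 3.5833·10.6667 - (1.3333)² = 36.4444.
  S^{-1} = (1/det) · [[d, -b], [-b, a]] = [[0.2927, -0.0366],
 [-0.0366, 0.0983]].

Step 4 — quadratic form (x̄ - mu_0)^T · S^{-1} · (x̄ - mu_0):
  S^{-1} · (x̄ - mu_0) = (-0.1829, -0.0709),
  (x̄ - mu_0)^T · [...] = (-0.75)·(-0.1829) + (-1)·(-0.0709) = 0.2081.

Step 5 — scale by n: T² = 4 · 0.2081 = 0.8323.

T² ≈ 0.8323


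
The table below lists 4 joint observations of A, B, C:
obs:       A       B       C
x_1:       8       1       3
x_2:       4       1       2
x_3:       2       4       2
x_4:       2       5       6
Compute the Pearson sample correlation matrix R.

Step 1 — column means:
  mean(A) = (8 + 4 + 2 + 2) / 4 = 16/4 = 4
  mean(B) = (1 + 1 + 4 + 5) / 4 = 11/4 = 2.75
  mean(C) = (3 + 2 + 2 + 6) / 4 = 13/4 = 3.25

Step 2 — sample variances and covariances s[i,j] = (1/(n-1)) · Σ_k (x_{k,i} - mean_i) · (x_{k,j} - mean_j), with n-1 = 3:
  s[A,A] = ((4)·(4) + (0)·(0) + (-2)·(-2) + (-2)·(-2)) / 3 = 24/3 = 8
  s[A,B] = ((4)·(-1.75) + (0)·(-1.75) + (-2)·(1.25) + (-2)·(2.25)) / 3 = -14/3 = -4.6667
  s[A,C] = ((4)·(-0.25) + (0)·(-1.25) + (-2)·(-1.25) + (-2)·(2.75)) / 3 = -4/3 = -1.3333
  s[B,B] = ((-1.75)·(-1.75) + (-1.75)·(-1.75) + (1.25)·(1.25) + (2.25)·(2.25)) / 3 = 12.75/3 = 4.25
  s[B,C] = ((-1.75)·(-0.25) + (-1.75)·(-1.25) + (1.25)·(-1.25) + (2.25)·(2.75)) / 3 = 7.25/3 = 2.4167
  s[C,C] = ((-0.25)·(-0.25) + (-1.25)·(-1.25) + (-1.25)·(-1.25) + (2.75)·(2.75)) / 3 = 10.75/3 = 3.5833
  Sample standard deviations s_i = √(s[i,i]):
  s(A) = √(8) = 2.8284
  s(B) = √(4.25) = 2.0616
  s(C) = √(3.5833) = 1.893

Step 3 — r_{ij} = s_{ij} / (s_i · s_j):
  r[A,A] = 1 (diagonal).
  r[A,B] = -4.6667 / (2.8284 · 2.0616) = -4.6667 / 5.831 = -0.8003
  r[A,C] = -1.3333 / (2.8284 · 1.893) = -1.3333 / 5.3541 = -0.249
  r[B,B] = 1 (diagonal).
  r[B,C] = 2.4167 / (2.0616 · 1.893) = 2.4167 / 3.9025 = 0.6193
  r[C,C] = 1 (diagonal).

R is symmetric with unit diagonal. Assembling:

R = [[1, -0.8003, -0.249],
 [-0.8003, 1, 0.6193],
 [-0.249, 0.6193, 1]]


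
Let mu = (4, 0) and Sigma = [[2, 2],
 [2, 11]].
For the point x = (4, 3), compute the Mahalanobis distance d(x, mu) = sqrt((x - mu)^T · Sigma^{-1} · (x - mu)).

Step 1 — centre the observation: (x - mu) = (0, 3).

Step 2 — invert Sigma. det(Sigma) = 2·11 - (2)² = 18.
  Sigma^{-1} = (1/det) · [[d, -b], [-b, a]] = [[0.6111, -0.1111],
 [-0.1111, 0.1111]].

Step 3 — form the quadratic (x - mu)^T · Sigma^{-1} · (x - mu):
  Sigma^{-1} · (x - mu) = (-0.3333, 0.3333).
  (x - mu)^T · [Sigma^{-1} · (x - mu)] = (0)·(-0.3333) + (3)·(0.3333) = 1.

Step 4 — take square root: d = √(1) ≈ 1.

d(x, mu) = √(1) ≈ 1


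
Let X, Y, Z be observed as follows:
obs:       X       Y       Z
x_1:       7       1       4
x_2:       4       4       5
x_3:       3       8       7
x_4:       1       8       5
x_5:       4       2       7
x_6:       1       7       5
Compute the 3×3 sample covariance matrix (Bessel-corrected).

Step 1 — column means:
  mean(X) = (7 + 4 + 3 + 1 + 4 + 1) / 6 = 20/6 = 3.3333
  mean(Y) = (1 + 4 + 8 + 8 + 2 + 7) / 6 = 30/6 = 5
  mean(Z) = (4 + 5 + 7 + 5 + 7 + 5) / 6 = 33/6 = 5.5

Step 2 — sample covariance S[i,j] = (1/(n-1)) · Σ_k (x_{k,i} - mean_i) · (x_{k,j} - mean_j), with n-1 = 5.
  S[X,X] = ((3.6667)·(3.6667) + (0.6667)·(0.6667) + (-0.3333)·(-0.3333) + (-2.3333)·(-2.3333) + (0.6667)·(0.6667) + (-2.3333)·(-2.3333)) / 5 = 25.3333/5 = 5.0667
  S[X,Y] = ((3.6667)·(-4) + (0.6667)·(-1) + (-0.3333)·(3) + (-2.3333)·(3) + (0.6667)·(-3) + (-2.3333)·(2)) / 5 = -30/5 = -6
  S[X,Z] = ((3.6667)·(-1.5) + (0.6667)·(-0.5) + (-0.3333)·(1.5) + (-2.3333)·(-0.5) + (0.6667)·(1.5) + (-2.3333)·(-0.5)) / 5 = -3/5 = -0.6
  S[Y,Y] = ((-4)·(-4) + (-1)·(-1) + (3)·(3) + (3)·(3) + (-3)·(-3) + (2)·(2)) / 5 = 48/5 = 9.6
  S[Y,Z] = ((-4)·(-1.5) + (-1)·(-0.5) + (3)·(1.5) + (3)·(-0.5) + (-3)·(1.5) + (2)·(-0.5)) / 5 = 4/5 = 0.8
  S[Z,Z] = ((-1.5)·(-1.5) + (-0.5)·(-0.5) + (1.5)·(1.5) + (-0.5)·(-0.5) + (1.5)·(1.5) + (-0.5)·(-0.5)) / 5 = 7.5/5 = 1.5

S is symmetric (S[j,i] = S[i,j]). Assembling:

S = [[5.0667, -6, -0.6],
 [-6, 9.6, 0.8],
 [-0.6, 0.8, 1.5]]


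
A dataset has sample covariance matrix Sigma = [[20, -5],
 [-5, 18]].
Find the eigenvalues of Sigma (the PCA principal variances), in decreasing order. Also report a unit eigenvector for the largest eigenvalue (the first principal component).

Step 1 — characteristic polynomial of 2×2 Sigma:
  det(Sigma - λI) = λ² - trace · λ + det = 0.
  trace = 20 + 18 = 38, det = 20·18 - (-5)² = 335.
Step 2 — discriminant:
  Δ = trace² - 4·det = 1444 - 1340 = 104.
Step 3 — eigenvalues:
  λ = (trace ± √Δ)/2 = (38 ± 10.198)/2,
  λ_1 = 24.099,  λ_2 = 13.901.

Step 4 — unit eigenvector for λ_1: solve (Sigma - λ_1 I)v = 0. First row:
  (20 - 24.099)·v_x + (-5)·v_y = 0, i.e. (-4.099)·v_x + (-5)·v_y = 0,
  so v ∝ (b, λ_1 - a) = (-5, 4.099); multiply by -1 so the first entry is positive: u = (5, -4.099).
  ||u|| = √((5)² + (-4.099)²) = √(41.802) ≈ 6.4654,
  v_1 = u/||u|| ≈ (0.7733, -0.634) (||v_1|| = 1).

λ_1 = 24.099,  λ_2 = 13.901;  v_1 ≈ (0.7733, -0.634)


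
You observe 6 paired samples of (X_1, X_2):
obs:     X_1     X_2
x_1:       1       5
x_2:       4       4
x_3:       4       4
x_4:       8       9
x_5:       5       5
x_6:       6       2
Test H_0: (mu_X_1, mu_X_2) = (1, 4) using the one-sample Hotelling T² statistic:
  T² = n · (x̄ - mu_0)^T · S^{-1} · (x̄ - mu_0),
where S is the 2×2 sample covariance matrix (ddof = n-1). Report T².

Step 1 — sample mean vector:
  mean(X_1) = (1 + 4 + 4 + 8 + 5 + 6) / 6 = 28/6 = 4.6667
  mean(X_2) = (5 + 4 + 4 + 9 + 5 + 2) / 6 = 29/6 = 4.8333
  x̄ = (4.6667, 4.8333),  deviation x̄ - mu_0 = (4.6667, 4.8333) - (1, 4) = (3.6667, 0.8333).

Step 2 — sample covariance matrix, S[i,j] = (1/(n-1)) · Σ_k (x_{k,i} - mean_i) · (x_{k,j} - mean_j), divisor n-1 = 5:
  S[X_1,X_1] = ((-3.6667)·(-3.6667) + (-0.6667)·(-0.6667) + (-0.6667)·(-0.6667) + (3.3333)·(3.3333) + (0.3333)·(0.3333) + (1.3333)·(1.3333)) / 5 = 27.3333/5 = 5.4667
  S[X_1,X_2] = ((-3.6667)·(0.1667) + (-0.6667)·(-0.8333) + (-0.6667)·(-0.8333) + (3.3333)·(4.1667) + (0.3333)·(0.1667) + (1.3333)·(-2.8333)) / 5 = 10.6667/5 = 2.1333
  S[X_2,X_2] = ((0.1667)·(0.1667) + (-0.8333)·(-0.8333) + (-0.8333)·(-0.8333) + (4.1667)·(4.1667) + (0.1667)·(0.1667) + (-2.8333)·(-2.8333)) / 5 = 26.8333/5 = 5.3667
  S = [[5.4667, 2.1333],
 [2.1333, 5.3667]].

Step 3 — invert S. det(S) = 5.4667·5.3667 - (2.1333)² = 24.7867.
  S^{-1} = (1/det) · [[d, -b], [-b, a]] = [[0.2165, -0.0861],
 [-0.0861, 0.2205]].

Step 4 — quadratic form (x̄ - mu_0)^T · S^{-1} · (x̄ - mu_0):
  S^{-1} · (x̄ - mu_0) = (0.7222, -0.1318),
  (x̄ - mu_0)^T · [...] = (3.6667)·(0.7222) + (0.8333)·(-0.1318) = 2.5381.

Step 5 — scale by n: T² = 6 · 2.5381 = 15.2286.

T² ≈ 15.2286


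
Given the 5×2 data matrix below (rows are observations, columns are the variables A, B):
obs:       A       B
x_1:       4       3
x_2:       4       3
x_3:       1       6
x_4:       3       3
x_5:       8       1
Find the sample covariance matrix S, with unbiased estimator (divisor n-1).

Step 1 — column means:
  mean(A) = (4 + 4 + 1 + 3 + 8) / 5 = 20/5 = 4
  mean(B) = (3 + 3 + 6 + 3 + 1) / 5 = 16/5 = 3.2

Step 2 — sample covariance S[i,j] = (1/(n-1)) · Σ_k (x_{k,i} - mean_i) · (x_{k,j} - mean_j), with n-1 = 4.
  S[A,A] = ((0)·(0) + (0)·(0) + (-3)·(-3) + (-1)·(-1) + (4)·(4)) / 4 = 26/4 = 6.5
  S[A,B] = ((0)·(-0.2) + (0)·(-0.2) + (-3)·(2.8) + (-1)·(-0.2) + (4)·(-2.2)) / 4 = -17/4 = -4.25
  S[B,B] = ((-0.2)·(-0.2) + (-0.2)·(-0.2) + (2.8)·(2.8) + (-0.2)·(-0.2) + (-2.2)·(-2.2)) / 4 = 12.8/4 = 3.2

S is symmetric (S[j,i] = S[i,j]). Assembling:

S = [[6.5, -4.25],
 [-4.25, 3.2]]


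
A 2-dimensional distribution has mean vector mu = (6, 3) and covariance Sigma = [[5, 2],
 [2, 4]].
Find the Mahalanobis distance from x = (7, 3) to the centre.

Step 1 — centre the observation: (x - mu) = (1, 0).

Step 2 — invert Sigma. det(Sigma) = 5·4 - (2)² = 16.
  Sigma^{-1} = (1/det) · [[d, -b], [-b, a]] = [[0.25, -0.125],
 [-0.125, 0.3125]].

Step 3 — form the quadratic (x - mu)^T · Sigma^{-1} · (x - mu):
  Sigma^{-1} · (x - mu) = (0.25, -0.125).
  (x - mu)^T · [Sigma^{-1} · (x - mu)] = (1)·(0.25) + (0)·(-0.125) = 0.25.

Step 4 — take square root: d = √(0.25) ≈ 0.5.

d(x, mu) = √(0.25) ≈ 0.5


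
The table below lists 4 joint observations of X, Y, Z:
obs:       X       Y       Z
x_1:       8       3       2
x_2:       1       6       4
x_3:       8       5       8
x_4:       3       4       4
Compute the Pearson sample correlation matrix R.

Step 1 — column means:
  mean(X) = (8 + 1 + 8 + 3) / 4 = 20/4 = 5
  mean(Y) = (3 + 6 + 5 + 4) / 4 = 18/4 = 4.5
  mean(Z) = (2 + 4 + 8 + 4) / 4 = 18/4 = 4.5

Step 2 — sample variances and covariances s[i,j] = (1/(n-1)) · Σ_k (x_{k,i} - mean_i) · (x_{k,j} - mean_j), with n-1 = 3:
  s[X,X] = ((3)·(3) + (-4)·(-4) + (3)·(3) + (-2)·(-2)) / 3 = 38/3 = 12.6667
  s[X,Y] = ((3)·(-1.5) + (-4)·(1.5) + (3)·(0.5) + (-2)·(-0.5)) / 3 = -8/3 = -2.6667
  s[X,Z] = ((3)·(-2.5) + (-4)·(-0.5) + (3)·(3.5) + (-2)·(-0.5)) / 3 = 6/3 = 2
  s[Y,Y] = ((-1.5)·(-1.5) + (1.5)·(1.5) + (0.5)·(0.5) + (-0.5)·(-0.5)) / 3 = 5/3 = 1.6667
  s[Y,Z] = ((-1.5)·(-2.5) + (1.5)·(-0.5) + (0.5)·(3.5) + (-0.5)·(-0.5)) / 3 = 5/3 = 1.6667
  s[Z,Z] = ((-2.5)·(-2.5) + (-0.5)·(-0.5) + (3.5)·(3.5) + (-0.5)·(-0.5)) / 3 = 19/3 = 6.3333
  Sample standard deviations s_i = √(s[i,i]):
  s(X) = √(12.6667) = 3.559
  s(Y) = √(1.6667) = 1.291
  s(Z) = √(6.3333) = 2.5166

Step 3 — r_{ij} = s_{ij} / (s_i · s_j):
  r[X,X] = 1 (diagonal).
  r[X,Y] = -2.6667 / (3.559 · 1.291) = -2.6667 / 4.5947 = -0.5804
  r[X,Z] = 2 / (3.559 · 2.5166) = 2 / 8.9567 = 0.2233
  r[Y,Y] = 1 (diagonal).
  r[Y,Z] = 1.6667 / (1.291 · 2.5166) = 1.6667 / 3.2489 = 0.513
  r[Z,Z] = 1 (diagonal).

R is symmetric with unit diagonal. Assembling:

R = [[1, -0.5804, 0.2233],
 [-0.5804, 1, 0.513],
 [0.2233, 0.513, 1]]


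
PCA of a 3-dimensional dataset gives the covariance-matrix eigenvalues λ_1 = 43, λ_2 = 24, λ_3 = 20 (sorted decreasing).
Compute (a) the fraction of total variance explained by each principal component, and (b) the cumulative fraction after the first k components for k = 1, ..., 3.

Step 1 — total variance = trace(Sigma) = Σ λ_i = 43 + 24 + 20 = 87.

Step 2 — fraction explained by component i = λ_i / Σ λ:
  PC1: 43/87 = 0.4943
  PC2: 24/87 = 0.2759
  PC3: 20/87 = 0.2299

Step 3 — cumulative fraction after k components = (λ_1 + ... + λ_k) / Σ λ:
  k = 1: 43/87 = 0.4943
  k = 2: (43 + 24)/87 = 67/87 = 0.7701
  k = 3: (43 + 24 + 20)/87 = 87/87 = 1

Summary (fraction, with percent):

explained: PC1 0.4943 (49.43%), PC2 0.2759 (27.59%), PC3 0.2299 (22.99%);  cumulative: 0.4943, 0.7701, 1


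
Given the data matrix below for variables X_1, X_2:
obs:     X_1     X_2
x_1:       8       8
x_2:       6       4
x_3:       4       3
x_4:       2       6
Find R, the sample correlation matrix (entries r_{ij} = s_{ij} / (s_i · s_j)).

Step 1 — column means:
  mean(X_1) = (8 + 6 + 4 + 2) / 4 = 20/4 = 5
  mean(X_2) = (8 + 4 + 3 + 6) / 4 = 21/4 = 5.25

Step 2 — sample variances and covariances s[i,j] = (1/(n-1)) · Σ_k (x_{k,i} - mean_i) · (x_{k,j} - mean_j), with n-1 = 3:
  s[X_1,X_1] = ((3)·(3) + (1)·(1) + (-1)·(-1) + (-3)·(-3)) / 3 = 20/3 = 6.6667
  s[X_1,X_2] = ((3)·(2.75) + (1)·(-1.25) + (-1)·(-2.25) + (-3)·(0.75)) / 3 = 7/3 = 2.3333
  s[X_2,X_2] = ((2.75)·(2.75) + (-1.25)·(-1.25) + (-2.25)·(-2.25) + (0.75)·(0.75)) / 3 = 14.75/3 = 4.9167
  Sample standard deviations s_i = √(s[i,i]):
  s(X_1) = √(6.6667) = 2.582
  s(X_2) = √(4.9167) = 2.2174

Step 3 — r_{ij} = s_{ij} / (s_i · s_j):
  r[X_1,X_1] = 1 (diagonal).
  r[X_1,X_2] = 2.3333 / (2.582 · 2.2174) = 2.3333 / 5.7252 = 0.4076
  r[X_2,X_2] = 1 (diagonal).

R is symmetric with unit diagonal. Assembling:

R = [[1, 0.4076],
 [0.4076, 1]]


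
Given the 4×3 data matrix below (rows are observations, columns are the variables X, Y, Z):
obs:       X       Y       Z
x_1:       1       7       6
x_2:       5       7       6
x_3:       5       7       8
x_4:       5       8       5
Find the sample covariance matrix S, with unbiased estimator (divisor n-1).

Step 1 — column means:
  mean(X) = (1 + 5 + 5 + 5) / 4 = 16/4 = 4
  mean(Y) = (7 + 7 + 7 + 8) / 4 = 29/4 = 7.25
  mean(Z) = (6 + 6 + 8 + 5) / 4 = 25/4 = 6.25

Step 2 — sample covariance S[i,j] = (1/(n-1)) · Σ_k (x_{k,i} - mean_i) · (x_{k,j} - mean_j), with n-1 = 3.
  S[X,X] = ((-3)·(-3) + (1)·(1) + (1)·(1) + (1)·(1)) / 3 = 12/3 = 4
  S[X,Y] = ((-3)·(-0.25) + (1)·(-0.25) + (1)·(-0.25) + (1)·(0.75)) / 3 = 1/3 = 0.3333
  S[X,Z] = ((-3)·(-0.25) + (1)·(-0.25) + (1)·(1.75) + (1)·(-1.25)) / 3 = 1/3 = 0.3333
  S[Y,Y] = ((-0.25)·(-0.25) + (-0.25)·(-0.25) + (-0.25)·(-0.25) + (0.75)·(0.75)) / 3 = 0.75/3 = 0.25
  S[Y,Z] = ((-0.25)·(-0.25) + (-0.25)·(-0.25) + (-0.25)·(1.75) + (0.75)·(-1.25)) / 3 = -1.25/3 = -0.4167
  S[Z,Z] = ((-0.25)·(-0.25) + (-0.25)·(-0.25) + (1.75)·(1.75) + (-1.25)·(-1.25)) / 3 = 4.75/3 = 1.5833

S is symmetric (S[j,i] = S[i,j]). Assembling:

S = [[4, 0.3333, 0.3333],
 [0.3333, 0.25, -0.4167],
 [0.3333, -0.4167, 1.5833]]


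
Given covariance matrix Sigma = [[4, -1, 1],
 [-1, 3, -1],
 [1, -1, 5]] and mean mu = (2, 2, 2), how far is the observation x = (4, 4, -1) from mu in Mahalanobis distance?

Step 1 — centre the observation: (x - mu) = (2, 2, -3).

Step 2 — invert Sigma (cofactor / det for 3×3, or solve directly):
  Sigma^{-1} = [[0.28, 0.08, -0.04],
 [0.08, 0.38, 0.06],
 [-0.04, 0.06, 0.22]].

Step 3 — form the quadratic (x - mu)^T · Sigma^{-1} · (x - mu):
  Sigma^{-1} · (x - mu) = (0.84, 0.74, -0.62).
  (x - mu)^T · [Sigma^{-1} · (x - mu)] = (2)·(0.84) + (2)·(0.74) + (-3)·(-0.62) = 5.02.

Step 4 — take square root: d = √(5.02) ≈ 2.2405.

d(x, mu) = √(5.02) ≈ 2.2405


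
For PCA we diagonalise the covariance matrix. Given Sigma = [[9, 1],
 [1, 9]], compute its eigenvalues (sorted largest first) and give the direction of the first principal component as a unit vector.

Step 1 — characteristic polynomial of 2×2 Sigma:
  det(Sigma - λI) = λ² - trace · λ + det = 0.
  trace = 9 + 9 = 18, det = 9·9 - (1)² = 80.
Step 2 — discriminant:
  Δ = trace² - 4·det = 324 - 320 = 4.
Step 3 — eigenvalues:
  λ = (trace ± √Δ)/2 = (18 ± 2)/2,
  λ_1 = 10,  λ_2 = 8.

Step 4 — unit eigenvector for λ_1: solve (Sigma - λ_1 I)v = 0. First row:
  (9 - 10)·v_x + (1)·v_y = 0, i.e. (-1)·v_x + (1)·v_y = 0,
  so v ∝ (b, λ_1 - a) = (1, 1) = u.
  ||u|| = √((1)² + (1)²) = √(2) ≈ 1.4142,
  v_1 = u/||u|| ≈ (0.7071, 0.7071) (||v_1|| = 1).

λ_1 = 10,  λ_2 = 8;  v_1 ≈ (0.7071, 0.7071)


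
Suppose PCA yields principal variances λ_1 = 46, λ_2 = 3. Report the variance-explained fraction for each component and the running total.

Step 1 — total variance = trace(Sigma) = Σ λ_i = 46 + 3 = 49.

Step 2 — fraction explained by component i = λ_i / Σ λ:
  PC1: 46/49 = 0.9388
  PC2: 3/49 = 0.0612

Step 3 — cumulative fraction after k components = (λ_1 + ... + λ_k) / Σ λ:
  k = 1: 46/49 = 0.9388
  k = 2: (46 + 3)/49 = 49/49 = 1

Summary (fraction, with percent):

explained: PC1 0.9388 (93.88%), PC2 0.0612 (6.12%);  cumulative: 0.9388, 1


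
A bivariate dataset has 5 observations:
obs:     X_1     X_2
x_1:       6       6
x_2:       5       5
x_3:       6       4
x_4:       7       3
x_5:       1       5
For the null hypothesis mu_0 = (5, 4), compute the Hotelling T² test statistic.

Step 1 — sample mean vector:
  mean(X_1) = (6 + 5 + 6 + 7 + 1) / 5 = 25/5 = 5
  mean(X_2) = (6 + 5 + 4 + 3 + 5) / 5 = 23/5 = 4.6
  x̄ = (5, 4.6),  deviation x̄ - mu_0 = (5, 4.6) - (5, 4) = (0, 0.6).

Step 2 — sample covariance matrix, S[i,j] = (1/(n-1)) · Σ_k (x_{k,i} - mean_i) · (x_{k,j} - mean_j), divisor n-1 = 4:
  S[X_1,X_1] = ((1)·(1) + (0)·(0) + (1)·(1) + (2)·(2) + (-4)·(-4)) / 4 = 22/4 = 5.5
  S[X_1,X_2] = ((1)·(1.4) + (0)·(0.4) + (1)·(-0.6) + (2)·(-1.6) + (-4)·(0.4)) / 4 = -4/4 = -1
  S[X_2,X_2] = ((1.4)·(1.4) + (0.4)·(0.4) + (-0.6)·(-0.6) + (-1.6)·(-1.6) + (0.4)·(0.4)) / 4 = 5.2/4 = 1.3
  S = [[5.5, -1],
 [-1, 1.3]].

Step 3 — invert S. det(S) = 5.5·1.3 - (-1)² = 6.15.
  S^{-1} = (1/det) · [[d, -b], [-b, a]] = [[0.2114, 0.1626],
 [0.1626, 0.8943]].

Step 4 — quadratic form (x̄ - mu_0)^T · S^{-1} · (x̄ - mu_0):
  S^{-1} · (x̄ - mu_0) = (0.0976, 0.5366),
  (x̄ - mu_0)^T · [...] = (0)·(0.0976) + (0.6)·(0.5366) = 0.322.

Step 5 — scale by n: T² = 5 · 0.322 = 1.6098.

T² ≈ 1.6098


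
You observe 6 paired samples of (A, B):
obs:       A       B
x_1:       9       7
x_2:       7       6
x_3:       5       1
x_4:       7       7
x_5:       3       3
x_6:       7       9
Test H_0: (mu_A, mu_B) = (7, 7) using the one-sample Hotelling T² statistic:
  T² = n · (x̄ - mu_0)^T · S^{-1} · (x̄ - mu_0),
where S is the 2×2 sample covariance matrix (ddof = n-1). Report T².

Step 1 — sample mean vector:
  mean(A) = (9 + 7 + 5 + 7 + 3 + 7) / 6 = 38/6 = 6.3333
  mean(B) = (7 + 6 + 1 + 7 + 3 + 9) / 6 = 33/6 = 5.5
  x̄ = (6.3333, 5.5),  deviation x̄ - mu_0 = (6.3333, 5.5) - (7, 7) = (-0.6667, -1.5).

Step 2 — sample covariance matrix, S[i,j] = (1/(n-1)) · Σ_k (x_{k,i} - mean_i) · (x_{k,j} - mean_j), divisor n-1 = 5:
  S[A,A] = ((2.6667)·(2.6667) + (0.6667)·(0.6667) + (-1.3333)·(-1.3333) + (0.6667)·(0.6667) + (-3.3333)·(-3.3333) + (0.6667)·(0.6667)) / 5 = 21.3333/5 = 4.2667
  S[A,B] = ((2.6667)·(1.5) + (0.6667)·(0.5) + (-1.3333)·(-4.5) + (0.6667)·(1.5) + (-3.3333)·(-2.5) + (0.6667)·(3.5)) / 5 = 22/5 = 4.4
  S[B,B] = ((1.5)·(1.5) + (0.5)·(0.5) + (-4.5)·(-4.5) + (1.5)·(1.5) + (-2.5)·(-2.5) + (3.5)·(3.5)) / 5 = 43.5/5 = 8.7
  S = [[4.2667, 4.4],
 [4.4, 8.7]].

Step 3 — invert S. det(S) = 4.2667·8.7 - (4.4)² = 17.76.
  S^{-1} = (1/det) · [[d, -b], [-b, a]] = [[0.4899, -0.2477],
 [-0.2477, 0.2402]].

Step 4 — quadratic form (x̄ - mu_0)^T · S^{-1} · (x̄ - mu_0):
  S^{-1} · (x̄ - mu_0) = (0.045, -0.1952),
  (x̄ - mu_0)^T · [...] = (-0.6667)·(0.045) + (-1.5)·(-0.1952) = 0.2628.

Step 5 — scale by n: T² = 6 · 0.2628 = 1.5766.

T² ≈ 1.5766


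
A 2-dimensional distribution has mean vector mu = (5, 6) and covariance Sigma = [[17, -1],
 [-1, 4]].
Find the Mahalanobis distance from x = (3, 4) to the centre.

Step 1 — centre the observation: (x - mu) = (-2, -2).

Step 2 — invert Sigma. det(Sigma) = 17·4 - (-1)² = 67.
  Sigma^{-1} = (1/det) · [[d, -b], [-b, a]] = [[0.0597, 0.0149],
 [0.0149, 0.2537]].

Step 3 — form the quadratic (x - mu)^T · Sigma^{-1} · (x - mu):
  Sigma^{-1} · (x - mu) = (-0.1493, -0.5373).
  (x - mu)^T · [Sigma^{-1} · (x - mu)] = (-2)·(-0.1493) + (-2)·(-0.5373) = 1.3731.

Step 4 — take square root: d = √(1.3731) ≈ 1.1718.

d(x, mu) = √(1.3731) ≈ 1.1718


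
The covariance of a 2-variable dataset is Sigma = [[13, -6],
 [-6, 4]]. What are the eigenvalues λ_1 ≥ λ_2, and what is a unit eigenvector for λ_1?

Step 1 — characteristic polynomial of 2×2 Sigma:
  det(Sigma - λI) = λ² - trace · λ + det = 0.
  trace = 13 + 4 = 17, det = 13·4 - (-6)² = 16.
Step 2 — discriminant:
  Δ = trace² - 4·det = 289 - 64 = 225.
Step 3 — eigenvalues:
  λ = (trace ± √Δ)/2 = (17 ± 15)/2,
  λ_1 = 16,  λ_2 = 1.

Step 4 — unit eigenvector for λ_1: solve (Sigma - λ_1 I)v = 0. First row:
  (13 - 16)·v_x + (-6)·v_y = 0, i.e. (-3)·v_x + (-6)·v_y = 0,
  so v ∝ (b, λ_1 - a) = (-6, 3); multiply by -1 so the first entry is positive: u = (6, -3).
  ||u|| = √((6)² + (-3)²) = √(45) ≈ 6.7082,
  v_1 = u/||u|| ≈ (0.8944, -0.4472) (||v_1|| = 1).

λ_1 = 16,  λ_2 = 1;  v_1 ≈ (0.8944, -0.4472)


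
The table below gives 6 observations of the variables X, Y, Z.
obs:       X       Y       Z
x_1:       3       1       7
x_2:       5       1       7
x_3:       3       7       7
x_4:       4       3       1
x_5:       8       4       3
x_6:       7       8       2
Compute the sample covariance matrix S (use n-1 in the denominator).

Step 1 — column means:
  mean(X) = (3 + 5 + 3 + 4 + 8 + 7) / 6 = 30/6 = 5
  mean(Y) = (1 + 1 + 7 + 3 + 4 + 8) / 6 = 24/6 = 4
  mean(Z) = (7 + 7 + 7 + 1 + 3 + 2) / 6 = 27/6 = 4.5

Step 2 — sample covariance S[i,j] = (1/(n-1)) · Σ_k (x_{k,i} - mean_i) · (x_{k,j} - mean_j), with n-1 = 5.
  S[X,X] = ((-2)·(-2) + (0)·(0) + (-2)·(-2) + (-1)·(-1) + (3)·(3) + (2)·(2)) / 5 = 22/5 = 4.4
  S[X,Y] = ((-2)·(-3) + (0)·(-3) + (-2)·(3) + (-1)·(-1) + (3)·(0) + (2)·(4)) / 5 = 9/5 = 1.8
  S[X,Z] = ((-2)·(2.5) + (0)·(2.5) + (-2)·(2.5) + (-1)·(-3.5) + (3)·(-1.5) + (2)·(-2.5)) / 5 = -16/5 = -3.2
  S[Y,Y] = ((-3)·(-3) + (-3)·(-3) + (3)·(3) + (-1)·(-1) + (0)·(0) + (4)·(4)) / 5 = 44/5 = 8.8
  S[Y,Z] = ((-3)·(2.5) + (-3)·(2.5) + (3)·(2.5) + (-1)·(-3.5) + (0)·(-1.5) + (4)·(-2.5)) / 5 = -14/5 = -2.8
  S[Z,Z] = ((2.5)·(2.5) + (2.5)·(2.5) + (2.5)·(2.5) + (-3.5)·(-3.5) + (-1.5)·(-1.5) + (-2.5)·(-2.5)) / 5 = 39.5/5 = 7.9

S is symmetric (S[j,i] = S[i,j]). Assembling:

S = [[4.4, 1.8, -3.2],
 [1.8, 8.8, -2.8],
 [-3.2, -2.8, 7.9]]


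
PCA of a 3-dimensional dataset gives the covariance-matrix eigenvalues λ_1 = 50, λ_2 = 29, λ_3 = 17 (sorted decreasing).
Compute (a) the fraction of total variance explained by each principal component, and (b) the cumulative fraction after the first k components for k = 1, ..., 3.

Step 1 — total variance = trace(Sigma) = Σ λ_i = 50 + 29 + 17 = 96.

Step 2 — fraction explained by component i = λ_i / Σ λ:
  PC1: 50/96 = 0.5208
  PC2: 29/96 = 0.3021
  PC3: 17/96 = 0.1771

Step 3 — cumulative fraction after k components = (λ_1 + ... + λ_k) / Σ λ:
  k = 1: 50/96 = 0.5208
  k = 2: (50 + 29)/96 = 79/96 = 0.8229
  k = 3: (50 + 29 + 17)/96 = 96/96 = 1

Summary (fraction, with percent):

explained: PC1 0.5208 (52.08%), PC2 0.3021 (30.21%), PC3 0.1771 (17.71%);  cumulative: 0.5208, 0.8229, 1


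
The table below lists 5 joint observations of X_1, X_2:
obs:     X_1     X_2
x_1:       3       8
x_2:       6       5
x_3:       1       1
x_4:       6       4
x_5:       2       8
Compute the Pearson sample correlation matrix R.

Step 1 — column means:
  mean(X_1) = (3 + 6 + 1 + 6 + 2) / 5 = 18/5 = 3.6
  mean(X_2) = (8 + 5 + 1 + 4 + 8) / 5 = 26/5 = 5.2

Step 2 — sample variances and covariances s[i,j] = (1/(n-1)) · Σ_k (x_{k,i} - mean_i) · (x_{k,j} - mean_j), with n-1 = 4:
  s[X_1,X_1] = ((-0.6)·(-0.6) + (2.4)·(2.4) + (-2.6)·(-2.6) + (2.4)·(2.4) + (-1.6)·(-1.6)) / 4 = 21.2/4 = 5.3
  s[X_1,X_2] = ((-0.6)·(2.8) + (2.4)·(-0.2) + (-2.6)·(-4.2) + (2.4)·(-1.2) + (-1.6)·(2.8)) / 4 = 1.4/4 = 0.35
  s[X_2,X_2] = ((2.8)·(2.8) + (-0.2)·(-0.2) + (-4.2)·(-4.2) + (-1.2)·(-1.2) + (2.8)·(2.8)) / 4 = 34.8/4 = 8.7
  Sample standard deviations s_i = √(s[i,i]):
  s(X_1) = √(5.3) = 2.3022
  s(X_2) = √(8.7) = 2.9496

Step 3 — r_{ij} = s_{ij} / (s_i · s_j):
  r[X_1,X_1] = 1 (diagonal).
  r[X_1,X_2] = 0.35 / (2.3022 · 2.9496) = 0.35 / 6.7904 = 0.0515
  r[X_2,X_2] = 1 (diagonal).

R is symmetric with unit diagonal. Assembling:

R = [[1, 0.0515],
 [0.0515, 1]]


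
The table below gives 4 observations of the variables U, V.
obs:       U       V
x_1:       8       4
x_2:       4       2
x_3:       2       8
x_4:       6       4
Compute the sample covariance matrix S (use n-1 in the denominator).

Step 1 — column means:
  mean(U) = (8 + 4 + 2 + 6) / 4 = 20/4 = 5
  mean(V) = (4 + 2 + 8 + 4) / 4 = 18/4 = 4.5

Step 2 — sample covariance S[i,j] = (1/(n-1)) · Σ_k (x_{k,i} - mean_i) · (x_{k,j} - mean_j), with n-1 = 3.
  S[U,U] = ((3)·(3) + (-1)·(-1) + (-3)·(-3) + (1)·(1)) / 3 = 20/3 = 6.6667
  S[U,V] = ((3)·(-0.5) + (-1)·(-2.5) + (-3)·(3.5) + (1)·(-0.5)) / 3 = -10/3 = -3.3333
  S[V,V] = ((-0.5)·(-0.5) + (-2.5)·(-2.5) + (3.5)·(3.5) + (-0.5)·(-0.5)) / 3 = 19/3 = 6.3333

S is symmetric (S[j,i] = S[i,j]). Assembling:

S = [[6.6667, -3.3333],
 [-3.3333, 6.3333]]


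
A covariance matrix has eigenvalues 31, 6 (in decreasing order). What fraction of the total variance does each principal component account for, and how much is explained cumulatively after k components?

Step 1 — total variance = trace(Sigma) = Σ λ_i = 31 + 6 = 37.

Step 2 — fraction explained by component i = λ_i / Σ λ:
  PC1: 31/37 = 0.8378
  PC2: 6/37 = 0.1622

Step 3 — cumulative fraction after k components = (λ_1 + ... + λ_k) / Σ λ:
  k = 1: 31/37 = 0.8378
  k = 2: (31 + 6)/37 = 37/37 = 1

Summary (fraction, with percent):

explained: PC1 0.8378 (83.78%), PC2 0.1622 (16.22%);  cumulative: 0.8378, 1


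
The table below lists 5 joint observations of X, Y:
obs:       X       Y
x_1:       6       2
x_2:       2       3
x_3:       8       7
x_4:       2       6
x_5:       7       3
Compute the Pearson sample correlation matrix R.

Step 1 — column means:
  mean(X) = (6 + 2 + 8 + 2 + 7) / 5 = 25/5 = 5
  mean(Y) = (2 + 3 + 7 + 6 + 3) / 5 = 21/5 = 4.2

Step 2 — sample variances and covariances s[i,j] = (1/(n-1)) · Σ_k (x_{k,i} - mean_i) · (x_{k,j} - mean_j), with n-1 = 4:
  s[X,X] = ((1)·(1) + (-3)·(-3) + (3)·(3) + (-3)·(-3) + (2)·(2)) / 4 = 32/4 = 8
  s[X,Y] = ((1)·(-2.2) + (-3)·(-1.2) + (3)·(2.8) + (-3)·(1.8) + (2)·(-1.2)) / 4 = 2/4 = 0.5
  s[Y,Y] = ((-2.2)·(-2.2) + (-1.2)·(-1.2) + (2.8)·(2.8) + (1.8)·(1.8) + (-1.2)·(-1.2)) / 4 = 18.8/4 = 4.7
  Sample standard deviations s_i = √(s[i,i]):
  s(X) = √(8) = 2.8284
  s(Y) = √(4.7) = 2.1679

Step 3 — r_{ij} = s_{ij} / (s_i · s_j):
  r[X,X] = 1 (diagonal).
  r[X,Y] = 0.5 / (2.8284 · 2.1679) = 0.5 / 6.1319 = 0.0815
  r[Y,Y] = 1 (diagonal).

R is symmetric with unit diagonal. Assembling:

R = [[1, 0.0815],
 [0.0815, 1]]


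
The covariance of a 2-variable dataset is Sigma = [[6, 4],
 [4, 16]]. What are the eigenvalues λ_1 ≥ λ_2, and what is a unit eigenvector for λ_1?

Step 1 — characteristic polynomial of 2×2 Sigma:
  det(Sigma - λI) = λ² - trace · λ + det = 0.
  trace = 6 + 16 = 22, det = 6·16 - (4)² = 80.
Step 2 — discriminant:
  Δ = trace² - 4·det = 484 - 320 = 164.
Step 3 — eigenvalues:
  λ = (trace ± √Δ)/2 = (22 ± 12.8062)/2,
  λ_1 = 17.4031,  λ_2 = 4.5969.

Step 4 — unit eigenvector for λ_1: solve (Sigma - λ_1 I)v = 0. First row:
  (6 - 17.4031)·v_x + (4)·v_y = 0, i.e. (-11.4031)·v_x + (4)·v_y = 0,
  so v ∝ (b, λ_1 - a) = (4, 11.4031) = u.
  ||u|| = √((4)² + (11.4031)²) = √(146.0312) ≈ 12.0843,
  v_1 = u/||u|| ≈ (0.331, 0.9436) (||v_1|| = 1).

λ_1 = 17.4031,  λ_2 = 4.5969;  v_1 ≈ (0.331, 0.9436)


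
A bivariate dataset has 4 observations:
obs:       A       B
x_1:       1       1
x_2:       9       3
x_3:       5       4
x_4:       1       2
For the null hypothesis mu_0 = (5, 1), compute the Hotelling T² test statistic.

Step 1 — sample mean vector:
  mean(A) = (1 + 9 + 5 + 1) / 4 = 16/4 = 4
  mean(B) = (1 + 3 + 4 + 2) / 4 = 10/4 = 2.5
  x̄ = (4, 2.5),  deviation x̄ - mu_0 = (4, 2.5) - (5, 1) = (-1, 1.5).

Step 2 — sample covariance matrix, S[i,j] = (1/(n-1)) · Σ_k (x_{k,i} - mean_i) · (x_{k,j} - mean_j), divisor n-1 = 3:
  S[A,A] = ((-3)·(-3) + (5)·(5) + (1)·(1) + (-3)·(-3)) / 3 = 44/3 = 14.6667
  S[A,B] = ((-3)·(-1.5) + (5)·(0.5) + (1)·(1.5) + (-3)·(-0.5)) / 3 = 10/3 = 3.3333
  S[B,B] = ((-1.5)·(-1.5) + (0.5)·(0.5) + (1.5)·(1.5) + (-0.5)·(-0.5)) / 3 = 5/3 = 1.6667
  S = [[14.6667, 3.3333],
 [3.3333, 1.6667]].

Step 3 — invert S. det(S) = 14.6667·1.6667 - (3.3333)² = 13.3333.
  S^{-1} = (1/det) · [[d, -b], [-b, a]] = [[0.125, -0.25],
 [-0.25, 1.1]].

Step 4 — quadratic form (x̄ - mu_0)^T · S^{-1} · (x̄ - mu_0):
  S^{-1} · (x̄ - mu_0) = (-0.5, 1.9),
  (x̄ - mu_0)^T · [...] = (-1)·(-0.5) + (1.5)·(1.9) = 3.35.

Step 5 — scale by n: T² = 4 · 3.35 = 13.4.

T² ≈ 13.4


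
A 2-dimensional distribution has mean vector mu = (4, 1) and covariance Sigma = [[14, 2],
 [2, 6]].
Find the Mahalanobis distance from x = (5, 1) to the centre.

Step 1 — centre the observation: (x - mu) = (1, 0).

Step 2 — invert Sigma. det(Sigma) = 14·6 - (2)² = 80.
  Sigma^{-1} = (1/det) · [[d, -b], [-b, a]] = [[0.075, -0.025],
 [-0.025, 0.175]].

Step 3 — form the quadratic (x - mu)^T · Sigma^{-1} · (x - mu):
  Sigma^{-1} · (x - mu) = (0.075, -0.025).
  (x - mu)^T · [Sigma^{-1} · (x - mu)] = (1)·(0.075) + (0)·(-0.025) = 0.075.

Step 4 — take square root: d = √(0.075) ≈ 0.2739.

d(x, mu) = √(0.075) ≈ 0.2739


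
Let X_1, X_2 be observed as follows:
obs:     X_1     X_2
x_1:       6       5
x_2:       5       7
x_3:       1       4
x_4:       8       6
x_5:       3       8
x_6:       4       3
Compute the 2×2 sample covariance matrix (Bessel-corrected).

Step 1 — column means:
  mean(X_1) = (6 + 5 + 1 + 8 + 3 + 4) / 6 = 27/6 = 4.5
  mean(X_2) = (5 + 7 + 4 + 6 + 8 + 3) / 6 = 33/6 = 5.5

Step 2 — sample covariance S[i,j] = (1/(n-1)) · Σ_k (x_{k,i} - mean_i) · (x_{k,j} - mean_j), with n-1 = 5.
  S[X_1,X_1] = ((1.5)·(1.5) + (0.5)·(0.5) + (-3.5)·(-3.5) + (3.5)·(3.5) + (-1.5)·(-1.5) + (-0.5)·(-0.5)) / 5 = 29.5/5 = 5.9
  S[X_1,X_2] = ((1.5)·(-0.5) + (0.5)·(1.5) + (-3.5)·(-1.5) + (3.5)·(0.5) + (-1.5)·(2.5) + (-0.5)·(-2.5)) / 5 = 4.5/5 = 0.9
  S[X_2,X_2] = ((-0.5)·(-0.5) + (1.5)·(1.5) + (-1.5)·(-1.5) + (0.5)·(0.5) + (2.5)·(2.5) + (-2.5)·(-2.5)) / 5 = 17.5/5 = 3.5

S is symmetric (S[j,i] = S[i,j]). Assembling:

S = [[5.9, 0.9],
 [0.9, 3.5]]


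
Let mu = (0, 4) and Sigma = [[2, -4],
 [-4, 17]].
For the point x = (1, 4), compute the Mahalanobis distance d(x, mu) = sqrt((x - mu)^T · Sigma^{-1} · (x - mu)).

Step 1 — centre the observation: (x - mu) = (1, 0).

Step 2 — invert Sigma. det(Sigma) = 2·17 - (-4)² = 18.
  Sigma^{-1} = (1/det) · [[d, -b], [-b, a]] = [[0.9444, 0.2222],
 [0.2222, 0.1111]].

Step 3 — form the quadratic (x - mu)^T · Sigma^{-1} · (x - mu):
  Sigma^{-1} · (x - mu) = (0.9444, 0.2222).
  (x - mu)^T · [Sigma^{-1} · (x - mu)] = (1)·(0.9444) + (0)·(0.2222) = 0.9444.

Step 4 — take square root: d = √(0.9444) ≈ 0.9718.

d(x, mu) = √(0.9444) ≈ 0.9718
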